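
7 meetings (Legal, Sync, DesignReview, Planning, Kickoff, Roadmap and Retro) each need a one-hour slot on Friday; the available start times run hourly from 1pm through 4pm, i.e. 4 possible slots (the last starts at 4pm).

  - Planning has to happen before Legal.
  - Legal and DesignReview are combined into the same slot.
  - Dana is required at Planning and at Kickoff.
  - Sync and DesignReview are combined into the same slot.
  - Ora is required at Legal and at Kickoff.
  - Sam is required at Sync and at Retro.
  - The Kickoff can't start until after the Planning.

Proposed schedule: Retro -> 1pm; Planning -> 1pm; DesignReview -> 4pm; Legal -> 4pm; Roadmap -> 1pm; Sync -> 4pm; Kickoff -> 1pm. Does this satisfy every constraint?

No — it violates: Dana is required at Planning and at Kickoff

The Kickoff can't start until after the Planning — violated.
Sam is required at Sync and at Retro — holds.
Dana is required at Planning and at Kickoff — violated.
Legal and DesignReview are combined into the same slot — holds.
Planning has to happen before Legal — holds.
Ora is required at Legal and at Kickoff — holds.
Sync and DesignReview are combined into the same slot — holds.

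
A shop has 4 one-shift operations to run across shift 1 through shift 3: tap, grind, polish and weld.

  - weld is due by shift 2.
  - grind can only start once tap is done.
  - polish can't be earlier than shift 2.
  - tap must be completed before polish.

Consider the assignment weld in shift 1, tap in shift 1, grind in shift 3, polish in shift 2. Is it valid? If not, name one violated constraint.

Yes, all constraints hold

polish can't be earlier than shift 2 — holds.
tap must be completed before polish — holds.
weld is due by shift 2 — holds.
grind can only start once tap is done — holds.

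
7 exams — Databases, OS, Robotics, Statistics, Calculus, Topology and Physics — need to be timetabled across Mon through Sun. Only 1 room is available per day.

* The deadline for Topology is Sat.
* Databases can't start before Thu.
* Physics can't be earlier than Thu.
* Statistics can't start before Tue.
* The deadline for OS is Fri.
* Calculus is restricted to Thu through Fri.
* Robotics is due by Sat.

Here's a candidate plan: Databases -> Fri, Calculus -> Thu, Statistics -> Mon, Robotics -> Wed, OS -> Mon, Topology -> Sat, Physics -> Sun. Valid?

The deadline for Topology is Sat — holds.
The deadline for OS is Fri — holds.
Databases can't start before Thu — holds.
Statistics can't start before Tue — violated.
Calculus is restricted to Thu through Fri — holds.
Only 1 room is available per day — violated.
Robotics is due by Sat — holds.
Physics can't be earlier than Thu — holds.

Invalid. Statistics can't start before Tue.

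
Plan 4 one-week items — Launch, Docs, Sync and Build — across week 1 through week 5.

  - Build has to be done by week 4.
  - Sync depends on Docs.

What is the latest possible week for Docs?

week 4

Downstream work caps Docs at week 4.
Docs at week 4 is achievable: Build=week 1; Docs=week 4; Sync=week 5; Launch=week 1.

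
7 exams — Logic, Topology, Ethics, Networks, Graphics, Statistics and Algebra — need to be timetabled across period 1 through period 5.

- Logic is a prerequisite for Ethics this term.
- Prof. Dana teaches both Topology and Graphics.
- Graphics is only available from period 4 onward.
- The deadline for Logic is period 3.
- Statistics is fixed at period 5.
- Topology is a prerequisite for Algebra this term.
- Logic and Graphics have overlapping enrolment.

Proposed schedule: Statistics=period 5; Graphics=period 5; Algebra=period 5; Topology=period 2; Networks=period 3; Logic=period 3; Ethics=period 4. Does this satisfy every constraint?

Prof. Dana teaches both Topology and Graphics — holds.
Logic is a prerequisite for Ethics this term — holds.
The deadline for Logic is period 3 — holds.
Statistics is fixed at period 5 — holds.
Graphics is only available from period 4 onward — holds.
Topology is a prerequisite for Algebra this term — holds.
Logic and Graphics have overlapping enrolment — holds.

Yes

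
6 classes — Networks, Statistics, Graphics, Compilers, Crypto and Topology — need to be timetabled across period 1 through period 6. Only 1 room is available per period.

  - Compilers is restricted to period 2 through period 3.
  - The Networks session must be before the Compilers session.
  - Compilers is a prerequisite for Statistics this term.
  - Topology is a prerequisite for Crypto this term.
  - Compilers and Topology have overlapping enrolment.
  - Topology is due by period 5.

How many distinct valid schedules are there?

30

Splitting on Networks: it can be period 1 (21), period 2 (9). Listing each branch's schedules as (Statistics, Graphics, Compilers, Crypto, Topology) by period number:
Networks=period 1: (3,4,2,6,5) (3,5,2,6,4) (3,6,2,5,4) (4,2,3,6,5) (4,3,2,6,5) (4,5,2,6,3) (4,5,3,6,2) (4,6,2,5,3) (4,6,3,5,2) (5,2,3,6,4) (5,3,2,6,4) (5,4,2,6,3) (5,4,3,6,2) (5,6,2,4,3) (5,6,3,4,2) (6,2,3,5,4) (6,3,2,5,4) (6,4,2,5,3) (6,4,3,5,2) (6,5,2,4,3) (6,5,3,4,2) — 21.
Networks=period 2: (4,1,3,6,5) (4,5,3,6,1) (4,6,3,5,1) (5,1,3,6,4) (5,4,3,6,1) (5,6,3,4,1) (6,1,3,5,4) (6,4,3,5,1) (6,5,3,4,1) — 9.
Summing: 21 + 9 = 30.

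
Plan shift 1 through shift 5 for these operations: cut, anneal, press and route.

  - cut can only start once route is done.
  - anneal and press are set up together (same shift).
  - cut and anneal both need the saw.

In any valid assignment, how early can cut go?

shift 2

Precedence pushes cut to at least shift 2.
cut at shift 2 is achievable: route -> shift 1, anneal -> shift 1, press -> shift 1, cut -> shift 2.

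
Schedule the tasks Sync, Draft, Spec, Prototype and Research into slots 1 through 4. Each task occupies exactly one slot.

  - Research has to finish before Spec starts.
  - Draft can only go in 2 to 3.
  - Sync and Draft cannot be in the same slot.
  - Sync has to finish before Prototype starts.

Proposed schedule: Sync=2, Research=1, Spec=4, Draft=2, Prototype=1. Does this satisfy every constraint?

Sync has to finish before Prototype starts — violated.
Draft can only go in 2 to 3 — holds.
Research has to finish before Spec starts — holds.
Sync and Draft cannot be in the same slot — violated.

Invalid. Sync has to finish before Prototype starts.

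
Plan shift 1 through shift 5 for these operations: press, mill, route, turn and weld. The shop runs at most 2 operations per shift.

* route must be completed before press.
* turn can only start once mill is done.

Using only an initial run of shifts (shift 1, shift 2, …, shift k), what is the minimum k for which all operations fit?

3 shifts

The precedence chain requires at least 2 distinct shifts.
With at most 2 per shift and 5 operations, at least 3 shifts are needed.
3 works (last occupied shift: shift 3): for example weld -> shift 3, route -> shift 1, mill -> shift 1, turn -> shift 2, press -> shift 2.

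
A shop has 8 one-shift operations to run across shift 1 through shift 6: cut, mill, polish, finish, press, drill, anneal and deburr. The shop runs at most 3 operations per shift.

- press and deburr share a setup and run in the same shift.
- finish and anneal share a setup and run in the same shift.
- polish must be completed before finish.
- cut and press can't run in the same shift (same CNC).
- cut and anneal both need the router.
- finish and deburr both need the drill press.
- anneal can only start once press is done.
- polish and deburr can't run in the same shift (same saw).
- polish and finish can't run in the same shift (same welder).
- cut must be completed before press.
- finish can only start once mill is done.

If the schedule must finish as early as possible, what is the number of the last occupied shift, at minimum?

The precedence chain requires at least 3 distinct shifts.
With at most 3 per shift and 8 operations, at least 3 shifts are needed.
3 works (last occupied shift: shift 3): for example cut in shift 1, mill in shift 1, deburr in shift 2, drill in shift 2, finish in shift 3, press in shift 2, anneal in shift 3, polish in shift 1.

shift 3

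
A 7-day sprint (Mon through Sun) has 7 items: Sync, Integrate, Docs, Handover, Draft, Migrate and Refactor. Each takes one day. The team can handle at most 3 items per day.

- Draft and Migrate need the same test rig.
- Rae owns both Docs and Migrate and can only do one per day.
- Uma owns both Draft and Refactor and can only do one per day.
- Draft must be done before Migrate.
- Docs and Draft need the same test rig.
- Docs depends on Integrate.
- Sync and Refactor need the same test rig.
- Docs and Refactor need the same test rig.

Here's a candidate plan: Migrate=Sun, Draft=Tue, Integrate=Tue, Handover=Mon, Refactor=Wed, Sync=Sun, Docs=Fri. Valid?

Docs and Draft need the same test rig — holds.
Sync and Refactor need the same test rig — holds.
Draft must be done before Migrate — holds.
Draft and Migrate need the same test rig — holds.
Docs and Refactor need the same test rig — holds.
Rae owns both Docs and Migrate and can only do one per day — holds.
The team can handle at most 3 items per day — holds.
Uma owns both Draft and Refactor and can only do one per day — holds.
Docs depends on Integrate — holds.

Yes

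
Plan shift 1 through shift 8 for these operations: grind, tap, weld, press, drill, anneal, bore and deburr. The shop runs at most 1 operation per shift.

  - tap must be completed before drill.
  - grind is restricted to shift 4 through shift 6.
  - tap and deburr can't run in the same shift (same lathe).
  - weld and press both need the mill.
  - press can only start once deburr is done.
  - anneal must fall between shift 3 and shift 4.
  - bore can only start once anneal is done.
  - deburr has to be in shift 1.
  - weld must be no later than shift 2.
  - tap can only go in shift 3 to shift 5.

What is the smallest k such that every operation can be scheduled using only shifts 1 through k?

The precedence chain requires at least 2 distinct shifts.
With at most 1 per shift and 8 operations, at least 8 shifts are needed.
grind can't be placed before shift 4, so the schedule must run through at least shift 4.
8 works (last occupied shift: shift 8): for example tap in shift 4, anneal in shift 3, press in shift 6, bore in shift 8, weld in shift 2, deburr in shift 1, grind in shift 5, drill in shift 7.

8 shifts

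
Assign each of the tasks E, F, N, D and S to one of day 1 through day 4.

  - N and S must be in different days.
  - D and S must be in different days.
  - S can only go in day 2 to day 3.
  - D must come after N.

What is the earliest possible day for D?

Precedence pushes D to at least day 2.
D at day 2 is achievable: S -> day 3; D -> day 2; F -> day 1; N -> day 1; E -> day 1.

day 2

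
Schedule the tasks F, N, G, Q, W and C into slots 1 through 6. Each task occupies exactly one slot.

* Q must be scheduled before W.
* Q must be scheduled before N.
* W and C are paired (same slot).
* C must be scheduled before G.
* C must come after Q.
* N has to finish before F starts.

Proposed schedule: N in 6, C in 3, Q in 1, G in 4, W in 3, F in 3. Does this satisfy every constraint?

No. N has to finish before F starts is not satisfied.

N has to finish before F starts — violated.
C must come after Q — holds.
W and C are paired (same slot) — holds.
Q must be scheduled before N — holds.
C must be scheduled before G — holds.
Q must be scheduled before W — holds.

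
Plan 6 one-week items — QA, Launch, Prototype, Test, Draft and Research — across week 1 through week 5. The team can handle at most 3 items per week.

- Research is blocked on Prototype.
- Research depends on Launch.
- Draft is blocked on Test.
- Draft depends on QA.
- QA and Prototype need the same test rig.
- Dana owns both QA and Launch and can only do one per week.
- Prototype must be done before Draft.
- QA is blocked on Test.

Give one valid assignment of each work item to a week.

Test=week 1, Prototype=week 1, Launch=week 1, QA=week 2, Research=week 2, Draft=week 3

Checking: Test(week 1) before Draft(week 3); Test(week 1) before QA(week 2); QA(week 2) before Draft(week 3); Launch(week 1) before Research(week 2); Prototype(week 1) before Research(week 2); Prototype(week 1) before Draft(week 3); QA(week 2) != Launch(week 1); QA(week 2) != Prototype(week 1); max 3 per week (cap 3).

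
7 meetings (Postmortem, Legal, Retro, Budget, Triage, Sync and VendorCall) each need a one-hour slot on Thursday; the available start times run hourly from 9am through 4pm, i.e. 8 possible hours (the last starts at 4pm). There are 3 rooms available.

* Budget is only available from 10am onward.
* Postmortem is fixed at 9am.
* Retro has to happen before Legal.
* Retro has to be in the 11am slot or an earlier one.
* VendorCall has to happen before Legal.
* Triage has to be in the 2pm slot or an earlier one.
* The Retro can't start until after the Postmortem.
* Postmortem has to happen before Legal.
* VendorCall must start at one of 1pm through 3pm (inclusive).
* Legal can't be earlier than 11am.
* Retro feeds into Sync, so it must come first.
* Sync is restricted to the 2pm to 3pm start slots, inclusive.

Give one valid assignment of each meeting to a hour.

Retro=10am; Postmortem=9am; Triage=9am; Legal=2pm; VendorCall=1pm; Sync=2pm; Budget=10am

Checking: Retro(10am) before Sync(2pm); Retro(10am) before Legal(2pm); Postmortem(9am) before Retro(10am); Postmortem(9am) before Legal(2pm); VendorCall(1pm) before Legal(2pm); Sync=2pm in [2pm,3pm]; Legal=2pm in [11am,4pm]; Retro=10am in [9am,11am]; Triage=9am in [9am,2pm]; VendorCall=1pm in [1pm,3pm]; Postmortem=9am in [9am,9am]; Budget=10am in [10am,4pm]; max 2 per hour (cap 3).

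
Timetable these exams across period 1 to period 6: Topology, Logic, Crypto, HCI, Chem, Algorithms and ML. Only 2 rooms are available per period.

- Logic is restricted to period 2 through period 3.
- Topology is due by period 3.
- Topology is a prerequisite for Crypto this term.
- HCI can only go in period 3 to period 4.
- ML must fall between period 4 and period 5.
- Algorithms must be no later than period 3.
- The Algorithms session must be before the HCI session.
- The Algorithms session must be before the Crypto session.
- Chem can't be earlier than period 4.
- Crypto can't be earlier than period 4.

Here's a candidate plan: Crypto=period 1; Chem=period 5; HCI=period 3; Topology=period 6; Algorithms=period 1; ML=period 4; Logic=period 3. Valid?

The Algorithms session must be before the HCI session — holds.
Only 2 rooms are available per period — holds.
Logic is restricted to period 2 through period 3 — holds.
Algorithms must be no later than period 3 — holds.
Topology is a prerequisite for Crypto this term — violated.
ML must fall between period 4 and period 5 — holds.
Topology is due by period 3 — violated.
HCI can only go in period 3 to period 4 — holds.
The Algorithms session must be before the Crypto session — violated.
Crypto can't be earlier than period 4 — violated.
Chem can't be earlier than period 4 — holds.

Invalid. Topology is a prerequisite for Crypto this term.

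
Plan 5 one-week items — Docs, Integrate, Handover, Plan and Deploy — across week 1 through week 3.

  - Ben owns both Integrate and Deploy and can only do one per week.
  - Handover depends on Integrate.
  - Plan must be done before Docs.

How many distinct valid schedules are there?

Splitting on Docs: it can be week 2 (6), week 3 (12). Listing each branch's schedules as (Integrate, Handover, Plan, Deploy) by week number:
Docs=week 2: (1,2,1,2) (1,2,1,3) (1,3,1,2) (1,3,1,3) (2,3,1,1) (2,3,1,3) — 6.
Docs=week 3: (1,2,1,2) (1,2,1,3) (1,2,2,2) (1,2,2,3) (1,3,1,2) (1,3,1,3) (1,3,2,2) (1,3,2,3) (2,3,1,1) (2,3,1,3) (2,3,2,1) (2,3,2,3) — 12.
Summing: 6 + 12 = 18.

18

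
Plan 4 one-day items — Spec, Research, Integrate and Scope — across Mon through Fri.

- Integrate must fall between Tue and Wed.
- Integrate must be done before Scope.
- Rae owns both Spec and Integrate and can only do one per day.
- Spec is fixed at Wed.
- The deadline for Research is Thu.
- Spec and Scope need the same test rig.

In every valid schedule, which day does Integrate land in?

Integrate's window is Tue–Wed.
Spec is fixed at Wed, and Integrate can't share a day with Spec.
So Integrate must be Tue.

Tue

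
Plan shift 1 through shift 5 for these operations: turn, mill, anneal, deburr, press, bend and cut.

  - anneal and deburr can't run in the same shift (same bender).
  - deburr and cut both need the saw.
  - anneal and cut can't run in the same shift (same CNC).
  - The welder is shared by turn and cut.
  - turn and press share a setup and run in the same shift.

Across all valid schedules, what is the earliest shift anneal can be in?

anneal at shift 1 is achievable: bend -> shift 1; cut -> shift 3; mill -> shift 1; anneal -> shift 1; turn -> shift 1; press -> shift 1; deburr -> shift 2.

shift 1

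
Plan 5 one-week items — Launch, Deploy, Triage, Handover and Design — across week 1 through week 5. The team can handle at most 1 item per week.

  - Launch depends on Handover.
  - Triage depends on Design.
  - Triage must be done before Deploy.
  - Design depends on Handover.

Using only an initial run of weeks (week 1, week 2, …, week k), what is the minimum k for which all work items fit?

5 weeks

The precedence chain requires at least 4 distinct weeks.
With at most 1 per week and 5 work items, at least 5 weeks are needed.
5 works (last occupied week: week 5): for example Launch -> week 4, Deploy -> week 5, Design -> week 2, Triage -> week 3, Handover -> week 1.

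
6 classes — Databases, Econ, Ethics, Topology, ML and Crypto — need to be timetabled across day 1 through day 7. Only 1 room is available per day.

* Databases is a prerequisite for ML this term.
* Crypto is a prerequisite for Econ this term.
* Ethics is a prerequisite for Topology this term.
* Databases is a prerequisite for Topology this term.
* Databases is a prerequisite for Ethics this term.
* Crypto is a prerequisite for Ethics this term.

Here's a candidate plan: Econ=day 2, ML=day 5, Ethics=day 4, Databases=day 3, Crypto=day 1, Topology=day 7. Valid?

Crypto is a prerequisite for Econ this term — holds.
Only 1 room is available per day — holds.
Databases is a prerequisite for Ethics this term — holds.
Ethics is a prerequisite for Topology this term — holds.
Databases is a prerequisite for ML this term — holds.
Databases is a prerequisite for Topology this term — holds.
Crypto is a prerequisite for Ethics this term — holds.

Valid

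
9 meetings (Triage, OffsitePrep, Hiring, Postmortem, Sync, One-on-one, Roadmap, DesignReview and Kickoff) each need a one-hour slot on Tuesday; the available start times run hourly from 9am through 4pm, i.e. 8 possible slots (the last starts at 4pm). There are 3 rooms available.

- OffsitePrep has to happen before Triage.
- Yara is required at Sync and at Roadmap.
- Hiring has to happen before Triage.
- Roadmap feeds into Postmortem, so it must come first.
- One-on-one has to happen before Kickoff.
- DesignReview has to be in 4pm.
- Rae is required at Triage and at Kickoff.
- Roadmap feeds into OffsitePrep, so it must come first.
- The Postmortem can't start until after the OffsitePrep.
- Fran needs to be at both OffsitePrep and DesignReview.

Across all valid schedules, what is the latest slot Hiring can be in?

Downstream work caps Hiring at 3pm.
Hiring at 3pm is achievable: Postmortem -> 11am; OffsitePrep -> 10am; Sync -> 10am; Kickoff -> 10am; Roadmap -> 9am; DesignReview -> 4pm; Hiring -> 3pm; Triage -> 4pm; One-on-one -> 9am.

3pm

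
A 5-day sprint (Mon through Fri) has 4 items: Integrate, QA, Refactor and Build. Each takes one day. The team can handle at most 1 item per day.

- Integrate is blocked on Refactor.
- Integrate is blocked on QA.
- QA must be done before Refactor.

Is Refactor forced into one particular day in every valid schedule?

Refactor can be Tue (e.g. Build in Thu; Integrate in Wed; Refactor in Tue; QA in Mon) or Wed (e.g. Build=Tue; QA=Mon; Refactor=Wed; Integrate=Thu).

No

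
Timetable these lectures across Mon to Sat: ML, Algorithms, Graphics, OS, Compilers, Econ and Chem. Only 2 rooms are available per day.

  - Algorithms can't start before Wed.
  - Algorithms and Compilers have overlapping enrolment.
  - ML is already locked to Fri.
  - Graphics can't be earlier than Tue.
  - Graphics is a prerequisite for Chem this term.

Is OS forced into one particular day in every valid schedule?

OS can be Mon (e.g. Econ in Tue, Algorithms in Wed, Chem in Wed, Graphics in Tue, ML in Fri, Compilers in Mon, OS in Mon) or Tue (e.g. Graphics in Tue; Algorithms in Wed; Econ in Mon; OS in Tue; ML in Fri; Compilers in Mon; Chem in Wed).

No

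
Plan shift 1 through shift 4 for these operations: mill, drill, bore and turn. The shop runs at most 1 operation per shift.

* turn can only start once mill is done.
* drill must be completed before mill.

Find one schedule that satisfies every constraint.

turn=shift 3; drill=shift 1; mill=shift 2; bore=shift 4

Checking: mill(shift 2) before turn(shift 3); drill(shift 1) before mill(shift 2); max 1 per shift (cap 1).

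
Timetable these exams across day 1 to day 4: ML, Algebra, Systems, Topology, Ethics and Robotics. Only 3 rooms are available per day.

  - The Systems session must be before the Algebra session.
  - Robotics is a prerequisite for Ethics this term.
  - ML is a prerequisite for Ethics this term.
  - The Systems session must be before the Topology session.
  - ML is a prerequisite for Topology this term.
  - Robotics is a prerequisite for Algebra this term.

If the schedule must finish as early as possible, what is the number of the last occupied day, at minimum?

The precedence chain requires at least 2 distinct days.
With at most 3 per day and 6 exams, at least 2 days are needed.
2 works (last occupied day: day 2): for example ML=day 1, Robotics=day 1, Topology=day 2, Ethics=day 2, Algebra=day 2, Systems=day 1.

day 2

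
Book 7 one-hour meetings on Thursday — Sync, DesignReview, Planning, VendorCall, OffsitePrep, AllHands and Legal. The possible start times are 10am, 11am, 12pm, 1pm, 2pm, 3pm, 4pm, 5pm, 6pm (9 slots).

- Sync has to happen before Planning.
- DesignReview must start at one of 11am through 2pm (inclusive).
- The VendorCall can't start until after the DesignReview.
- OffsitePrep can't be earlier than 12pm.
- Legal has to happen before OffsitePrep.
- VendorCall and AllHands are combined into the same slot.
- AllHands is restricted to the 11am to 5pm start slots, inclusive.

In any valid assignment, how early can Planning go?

Precedence pushes Planning to at least 11am.
Planning at 11am is achievable: DesignReview=11am, Planning=11am, VendorCall=12pm, AllHands=12pm, OffsitePrep=12pm, Sync=10am, Legal=10am.

11am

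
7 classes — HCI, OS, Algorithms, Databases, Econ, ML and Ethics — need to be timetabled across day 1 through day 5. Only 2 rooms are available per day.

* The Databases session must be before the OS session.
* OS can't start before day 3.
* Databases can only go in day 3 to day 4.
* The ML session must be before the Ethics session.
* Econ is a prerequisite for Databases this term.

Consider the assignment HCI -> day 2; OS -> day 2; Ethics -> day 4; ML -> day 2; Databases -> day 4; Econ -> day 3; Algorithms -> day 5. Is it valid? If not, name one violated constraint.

Invalid. OS can't start before day 3.

The ML session must be before the Ethics session — holds.
Databases can only go in day 3 to day 4 — holds.
The Databases session must be before the OS session — violated.
OS can't start before day 3 — violated.
Econ is a prerequisite for Databases this term — holds.
Only 2 rooms are available per day — violated.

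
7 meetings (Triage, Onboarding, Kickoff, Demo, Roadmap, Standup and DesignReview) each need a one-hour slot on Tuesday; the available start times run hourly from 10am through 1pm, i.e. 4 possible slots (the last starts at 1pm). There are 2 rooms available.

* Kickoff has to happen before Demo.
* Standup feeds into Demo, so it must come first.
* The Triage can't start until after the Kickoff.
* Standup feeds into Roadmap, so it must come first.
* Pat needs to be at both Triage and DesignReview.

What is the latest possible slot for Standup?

12pm

Downstream work caps Standup at 12pm.
Standup at 12pm is achievable: Roadmap -> 1pm, DesignReview -> 12pm, Standup -> 12pm, Demo -> 1pm, Triage -> 11am, Kickoff -> 10am, Onboarding -> 10am.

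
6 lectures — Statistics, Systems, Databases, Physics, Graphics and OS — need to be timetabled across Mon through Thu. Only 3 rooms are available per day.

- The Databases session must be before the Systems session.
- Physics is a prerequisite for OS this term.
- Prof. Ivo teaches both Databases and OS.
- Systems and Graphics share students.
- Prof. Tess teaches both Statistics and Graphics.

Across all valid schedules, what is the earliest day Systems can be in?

Tue

Precedence pushes Systems to at least Tue.
Systems at Tue is achievable: Physics in Mon; OS in Tue; Graphics in Wed; Statistics in Mon; Databases in Mon; Systems in Tue.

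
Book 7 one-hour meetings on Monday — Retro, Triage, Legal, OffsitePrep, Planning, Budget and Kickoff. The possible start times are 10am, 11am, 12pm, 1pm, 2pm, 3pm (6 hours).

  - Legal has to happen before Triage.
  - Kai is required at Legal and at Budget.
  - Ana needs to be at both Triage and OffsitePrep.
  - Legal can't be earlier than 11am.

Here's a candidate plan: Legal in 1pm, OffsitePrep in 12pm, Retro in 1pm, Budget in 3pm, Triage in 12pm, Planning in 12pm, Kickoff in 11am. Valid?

No — it violates: Legal has to happen before Triage

Legal can't be earlier than 11am — holds.
Kai is required at Legal and at Budget — holds.
Legal has to happen before Triage — violated.
Ana needs to be at both Triage and OffsitePrep — violated.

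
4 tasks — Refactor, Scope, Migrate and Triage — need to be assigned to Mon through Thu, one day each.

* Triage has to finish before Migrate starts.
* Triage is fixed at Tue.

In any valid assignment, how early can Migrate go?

Precedence pushes Migrate to at least Wed.
Migrate at Wed is achievable: Migrate=Wed; Triage=Tue; Scope=Mon; Refactor=Mon.

Wed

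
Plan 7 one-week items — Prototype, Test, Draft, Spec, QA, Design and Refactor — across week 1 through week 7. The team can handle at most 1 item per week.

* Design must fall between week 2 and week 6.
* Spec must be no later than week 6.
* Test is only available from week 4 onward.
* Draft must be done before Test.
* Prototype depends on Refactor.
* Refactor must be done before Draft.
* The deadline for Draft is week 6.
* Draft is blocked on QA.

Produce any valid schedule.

Prototype=week 7; QA=week 2; Draft=week 3; Refactor=week 1; Design=week 5; Spec=week 6; Test=week 4

Checking: QA(week 2) before Draft(week 3); Refactor(week 1) before Prototype(week 7); Draft(week 3) before Test(week 4); Refactor(week 1) before Draft(week 3); Design=week 5 in [week 2,week 6]; Draft=week 3 in [week 1,week 6]; Test=week 4 in [week 4,week 7]; Spec=week 6 in [week 1,week 6]; max 1 per week (cap 1).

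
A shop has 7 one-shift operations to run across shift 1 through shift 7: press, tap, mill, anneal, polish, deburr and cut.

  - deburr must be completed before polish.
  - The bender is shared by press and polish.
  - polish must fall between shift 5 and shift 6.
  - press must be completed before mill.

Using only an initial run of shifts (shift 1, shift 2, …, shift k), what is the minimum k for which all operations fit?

5

The precedence chain requires at least 2 distinct shifts.
polish can't be placed before shift 5, so the schedule must run through at least shift 5.
5 works (last occupied shift: shift 5): for example anneal in shift 1, deburr in shift 1, tap in shift 1, press in shift 1, polish in shift 5, mill in shift 2, cut in shift 1.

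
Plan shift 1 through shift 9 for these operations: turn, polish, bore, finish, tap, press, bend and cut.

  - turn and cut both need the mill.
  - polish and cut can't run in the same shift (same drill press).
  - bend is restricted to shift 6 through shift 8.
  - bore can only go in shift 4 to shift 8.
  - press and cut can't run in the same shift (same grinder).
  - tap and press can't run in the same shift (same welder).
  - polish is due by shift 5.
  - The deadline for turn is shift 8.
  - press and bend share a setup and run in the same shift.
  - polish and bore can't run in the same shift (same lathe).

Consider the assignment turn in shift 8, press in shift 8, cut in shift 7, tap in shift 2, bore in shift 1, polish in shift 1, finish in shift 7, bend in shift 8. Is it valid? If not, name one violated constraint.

The deadline for turn is shift 8 — holds.
polish and cut can't run in the same shift (same drill press) — holds.
press and bend share a setup and run in the same shift — holds.
press and cut can't run in the same shift (same grinder) — holds.
polish is due by shift 5 — holds.
bore can only go in shift 4 to shift 8 — violated.
turn and cut both need the mill — holds.
tap and press can't run in the same shift (same welder) — holds.
bend is restricted to shift 6 through shift 8 — holds.
polish and bore can't run in the same shift (same lathe) — violated.

No. polish and bore can't run in the same shift (same lathe) is not satisfied.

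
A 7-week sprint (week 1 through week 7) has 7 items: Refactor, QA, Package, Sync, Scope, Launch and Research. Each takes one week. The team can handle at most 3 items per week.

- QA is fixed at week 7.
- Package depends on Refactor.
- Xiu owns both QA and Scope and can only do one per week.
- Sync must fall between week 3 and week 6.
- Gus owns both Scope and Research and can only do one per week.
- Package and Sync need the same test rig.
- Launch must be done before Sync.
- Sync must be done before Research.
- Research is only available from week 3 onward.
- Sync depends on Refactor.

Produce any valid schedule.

Scope -> week 1, Research -> week 4, QA -> week 7, Launch -> week 1, Refactor -> week 1, Sync -> week 3, Package -> week 2

Checking: Sync(week 3) before Research(week 4); Launch(week 1) before Sync(week 3); Refactor(week 1) before Package(week 2); Refactor(week 1) before Sync(week 3); QA(week 7) != Scope(week 1); Scope(week 1) != Research(week 4); Package(week 2) != Sync(week 3); QA=week 7 in [week 7,week 7]; Sync=week 3 in [week 3,week 6]; Research=week 4 in [week 3,week 7]; max 3 per week (cap 3).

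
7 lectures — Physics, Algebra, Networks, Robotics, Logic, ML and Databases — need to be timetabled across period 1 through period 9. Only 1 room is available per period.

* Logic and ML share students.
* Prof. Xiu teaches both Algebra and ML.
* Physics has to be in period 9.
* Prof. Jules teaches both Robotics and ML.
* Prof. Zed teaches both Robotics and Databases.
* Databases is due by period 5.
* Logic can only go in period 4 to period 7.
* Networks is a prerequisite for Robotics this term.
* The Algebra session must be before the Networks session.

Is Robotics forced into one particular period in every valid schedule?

No

Robotics can be period 3 (e.g. Robotics=period 3, Logic=period 4, Networks=period 2, Algebra=period 1, Databases=period 5, Physics=period 9, ML=period 6) or period 4 (e.g. ML in period 6; Databases in period 1; Robotics in period 4; Logic in period 5; Algebra in period 2; Networks in period 3; Physics in period 9).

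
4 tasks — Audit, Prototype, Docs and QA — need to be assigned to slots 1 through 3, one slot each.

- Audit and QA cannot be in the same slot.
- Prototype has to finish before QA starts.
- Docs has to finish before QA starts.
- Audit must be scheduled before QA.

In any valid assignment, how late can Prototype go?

2

Downstream work caps Prototype at 2.
Prototype at 2 is achievable: QA in 3; Prototype in 2; Docs in 1; Audit in 1.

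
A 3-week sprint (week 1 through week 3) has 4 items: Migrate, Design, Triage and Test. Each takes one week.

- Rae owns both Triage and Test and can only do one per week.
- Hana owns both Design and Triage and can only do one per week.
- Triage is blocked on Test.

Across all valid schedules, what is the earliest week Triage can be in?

Precedence pushes Triage to at least week 2.
Triage at week 2 is achievable: Test=week 1, Design=week 1, Triage=week 2, Migrate=week 1.

week 2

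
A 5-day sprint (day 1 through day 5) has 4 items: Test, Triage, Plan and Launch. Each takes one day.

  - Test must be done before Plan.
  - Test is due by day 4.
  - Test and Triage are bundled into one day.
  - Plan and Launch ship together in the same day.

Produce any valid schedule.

Launch -> day 2, Plan -> day 2, Triage -> day 1, Test -> day 1

Checking: Test(day 1) before Plan(day 2); Test = Triage = day 1; Plan = Launch = day 2; Test=day 1 in [day 1,day 4].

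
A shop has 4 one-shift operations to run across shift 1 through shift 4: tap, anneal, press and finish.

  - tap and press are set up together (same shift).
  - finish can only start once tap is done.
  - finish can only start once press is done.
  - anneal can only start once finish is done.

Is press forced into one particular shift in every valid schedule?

press can be shift 1 (e.g. anneal=shift 3; tap=shift 1; finish=shift 2; press=shift 1) or shift 2 (e.g. tap in shift 2, press in shift 2, anneal in shift 4, finish in shift 3).

No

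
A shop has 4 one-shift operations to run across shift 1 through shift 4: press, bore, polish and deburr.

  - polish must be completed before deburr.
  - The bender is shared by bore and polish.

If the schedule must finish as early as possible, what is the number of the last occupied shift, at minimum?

2

The precedence chain requires at least 2 distinct shifts.
2 works (last occupied shift: shift 2): for example press -> shift 1, bore -> shift 2, polish -> shift 1, deburr -> shift 2.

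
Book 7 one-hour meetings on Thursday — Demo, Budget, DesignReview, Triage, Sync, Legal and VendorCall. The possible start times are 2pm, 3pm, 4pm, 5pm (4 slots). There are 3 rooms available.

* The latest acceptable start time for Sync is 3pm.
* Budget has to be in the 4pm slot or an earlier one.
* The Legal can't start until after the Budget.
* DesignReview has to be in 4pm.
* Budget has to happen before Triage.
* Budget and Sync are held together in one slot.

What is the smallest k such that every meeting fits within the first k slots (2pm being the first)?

3

The precedence chain requires at least 2 distinct slots.
With at most 3 per slot and 7 meetings, at least 3 slots are needed.
DesignReview can't be placed before 4pm — that is slot 3 counting from 2pm — so the schedule must run through at least 3 slots.
3 works (last occupied slot: 4pm): for example VendorCall in 3pm, Demo in 2pm, Budget in 2pm, Legal in 3pm, DesignReview in 4pm, Sync in 2pm, Triage in 3pm.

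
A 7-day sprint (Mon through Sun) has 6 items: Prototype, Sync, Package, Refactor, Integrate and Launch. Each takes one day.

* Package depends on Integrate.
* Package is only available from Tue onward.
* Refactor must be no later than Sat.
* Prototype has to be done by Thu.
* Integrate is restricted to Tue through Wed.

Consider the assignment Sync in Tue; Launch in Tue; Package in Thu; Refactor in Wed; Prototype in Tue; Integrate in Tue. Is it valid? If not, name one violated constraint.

Refactor must be no later than Sat — holds.
Integrate is restricted to Tue through Wed — holds.
Prototype has to be done by Thu — holds.
Package depends on Integrate — holds.
Package is only available from Tue onward — holds.

Yes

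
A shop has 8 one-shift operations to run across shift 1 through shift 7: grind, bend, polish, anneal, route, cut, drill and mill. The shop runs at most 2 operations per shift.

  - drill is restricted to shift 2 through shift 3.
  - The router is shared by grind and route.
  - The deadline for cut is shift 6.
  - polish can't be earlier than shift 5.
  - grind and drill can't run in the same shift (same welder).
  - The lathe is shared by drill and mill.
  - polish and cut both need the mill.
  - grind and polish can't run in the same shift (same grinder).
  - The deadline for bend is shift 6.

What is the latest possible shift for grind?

shift 7

grind at shift 7 is achievable: anneal=shift 2; polish=shift 5; bend=shift 1; route=shift 3; drill=shift 2; mill=shift 3; grind=shift 7; cut=shift 1.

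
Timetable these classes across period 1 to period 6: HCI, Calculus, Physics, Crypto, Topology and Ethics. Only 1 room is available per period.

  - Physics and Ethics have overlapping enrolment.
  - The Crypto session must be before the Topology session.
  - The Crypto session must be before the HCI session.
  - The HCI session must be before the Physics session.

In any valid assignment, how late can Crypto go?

Downstream work caps Crypto at period 4.
Crypto at period 3 is achievable: Crypto in period 3; HCI in period 4; Physics in period 5; Ethics in period 2; Topology in period 6; Calculus in period 1.
Nothing later works — the conflict and capacity constraints rule out every period after period 3.

period 3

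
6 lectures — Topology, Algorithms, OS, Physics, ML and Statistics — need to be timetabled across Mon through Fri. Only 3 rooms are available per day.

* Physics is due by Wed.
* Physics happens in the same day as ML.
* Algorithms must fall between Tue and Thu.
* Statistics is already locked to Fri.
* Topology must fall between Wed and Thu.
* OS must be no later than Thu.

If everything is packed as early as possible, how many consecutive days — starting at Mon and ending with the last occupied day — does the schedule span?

5 days

With at most 3 per day and 6 lectures, at least 2 days are needed.
Statistics can't be placed before Fri — that is day 5 counting from Mon — so the schedule must run through at least 5 days.
5 works (last occupied day: Fri): for example Topology -> Wed, Algorithms -> Tue, Statistics -> Fri, Physics -> Mon, ML -> Mon, OS -> Mon.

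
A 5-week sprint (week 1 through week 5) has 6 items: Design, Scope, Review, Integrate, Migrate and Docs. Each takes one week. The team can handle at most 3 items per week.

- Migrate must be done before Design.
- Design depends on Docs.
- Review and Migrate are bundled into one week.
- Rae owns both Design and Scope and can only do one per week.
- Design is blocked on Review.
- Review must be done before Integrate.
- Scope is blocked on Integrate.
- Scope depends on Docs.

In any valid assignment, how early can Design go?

week 2

Precedence pushes Design to at least week 2.
Design at week 2 is achievable: Review=week 1; Design=week 2; Docs=week 1; Scope=week 3; Migrate=week 1; Integrate=week 2.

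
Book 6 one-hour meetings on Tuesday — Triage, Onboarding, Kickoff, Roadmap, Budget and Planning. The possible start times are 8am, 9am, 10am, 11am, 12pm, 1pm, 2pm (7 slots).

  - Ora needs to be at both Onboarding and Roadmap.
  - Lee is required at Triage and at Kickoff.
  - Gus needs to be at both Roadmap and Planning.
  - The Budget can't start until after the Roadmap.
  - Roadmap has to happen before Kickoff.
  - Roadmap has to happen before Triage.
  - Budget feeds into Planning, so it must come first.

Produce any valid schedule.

Onboarding -> 9am; Roadmap -> 8am; Triage -> 9am; Budget -> 9am; Planning -> 10am; Kickoff -> 10am

Checking: Roadmap(8am) before Triage(9am); Roadmap(8am) before Budget(9am); Roadmap(8am) before Kickoff(10am); Budget(9am) before Planning(10am); Onboarding(9am) != Roadmap(8am); Roadmap(8am) != Planning(10am); Triage(9am) != Kickoff(10am).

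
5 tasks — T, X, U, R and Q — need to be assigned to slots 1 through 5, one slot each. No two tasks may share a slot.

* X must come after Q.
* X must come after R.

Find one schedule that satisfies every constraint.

U=5, Q=2, R=1, T=4, X=3

Checking: Q(2) before X(3); R(1) before X(3); max 1 per slot (cap 1).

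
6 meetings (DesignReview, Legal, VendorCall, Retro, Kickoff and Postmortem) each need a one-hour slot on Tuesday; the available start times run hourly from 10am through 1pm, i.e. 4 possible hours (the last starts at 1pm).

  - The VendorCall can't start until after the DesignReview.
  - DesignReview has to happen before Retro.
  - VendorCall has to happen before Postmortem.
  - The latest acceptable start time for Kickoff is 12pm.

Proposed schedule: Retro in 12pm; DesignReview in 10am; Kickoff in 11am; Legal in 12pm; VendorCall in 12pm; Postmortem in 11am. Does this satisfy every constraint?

The VendorCall can't start until after the DesignReview — holds.
The latest acceptable start time for Kickoff is 12pm — holds.
VendorCall has to happen before Postmortem — violated.
DesignReview has to happen before Retro — holds.

Invalid. VendorCall has to happen before Postmortem.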